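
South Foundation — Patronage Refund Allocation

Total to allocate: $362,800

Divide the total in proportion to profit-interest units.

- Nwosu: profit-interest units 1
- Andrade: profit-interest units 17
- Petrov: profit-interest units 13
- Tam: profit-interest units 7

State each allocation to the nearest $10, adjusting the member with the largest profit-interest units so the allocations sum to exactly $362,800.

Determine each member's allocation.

Combined profit-interest units = 38.
Proportional shares: Nwosu 1/38 × $362,800 = 9,547.37; Andrade 17/38 × $362,800 = 162,305.26; Petrov 13/38 × $362,800 = 124,115.79; Tam 7/38 × $362,800 = 66,831.58.
Rounded to nearest $10: Nwosu $9,550; Andrade $162,310; Petrov $124,120; Tam $66,830. Sum = $362,810.
Difference $362,800 − $362,810 = −$10 applied to largest profit-interest units (Andrade): Andrade becomes $162,300.

Nwosu: $9,550; Andrade: $162,300; Petrov: $124,120; Tam: $66,830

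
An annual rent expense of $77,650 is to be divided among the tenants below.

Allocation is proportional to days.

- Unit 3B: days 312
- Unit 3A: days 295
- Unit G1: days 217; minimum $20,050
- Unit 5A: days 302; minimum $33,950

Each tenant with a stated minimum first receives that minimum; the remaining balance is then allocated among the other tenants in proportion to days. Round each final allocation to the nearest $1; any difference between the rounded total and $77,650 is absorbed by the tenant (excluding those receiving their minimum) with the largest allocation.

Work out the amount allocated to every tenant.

Unit 3B: $12,156 · Unit 3A: $11,494 · Unit G1: $20,050 · Unit 5A: $33,950

Minimums first: Unit G1 $20,050; Unit 5A $33,950. Remaining pool $23,650.
Remaining pool split over remaining days 607: Unit 3B 12,156.18 → $12,156; Unit 3A 11,493.82 → $11,494.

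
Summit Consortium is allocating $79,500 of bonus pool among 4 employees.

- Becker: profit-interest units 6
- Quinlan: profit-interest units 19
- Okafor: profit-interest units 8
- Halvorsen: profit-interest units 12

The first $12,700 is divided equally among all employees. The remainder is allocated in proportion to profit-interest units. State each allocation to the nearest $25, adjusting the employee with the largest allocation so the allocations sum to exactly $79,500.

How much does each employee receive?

Becker: $12,075 | Quinlan: $31,375 | Okafor: $15,050 | Halvorsen: $21,000

First tranche $12,700 split equally: $3,175 each.
Remainder $66,800 by profit-interest units (total 45): Becker 8,906.67 → $8,900; Quinlan 28,204.44 → $28,200; Okafor 11,875.56 → $11,875; Halvorsen 17,813.33 → $17,825.
Totals: Becker $3,175 + $8,900 = $12,075; Quinlan $3,175 + $28,200 = $31,375; Okafor $3,175 + $11,875 = $15,050; Halvorsen $3,175 + $17,825 = $21,000.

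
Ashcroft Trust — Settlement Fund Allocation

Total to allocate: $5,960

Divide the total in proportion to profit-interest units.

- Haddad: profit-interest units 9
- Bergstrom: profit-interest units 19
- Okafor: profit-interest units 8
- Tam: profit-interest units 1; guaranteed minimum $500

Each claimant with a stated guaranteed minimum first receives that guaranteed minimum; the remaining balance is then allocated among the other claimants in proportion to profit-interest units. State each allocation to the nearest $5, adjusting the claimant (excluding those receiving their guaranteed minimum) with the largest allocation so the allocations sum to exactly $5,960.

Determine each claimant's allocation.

Guaranteed amounts: Tam $500. Remaining pool $5,460.
Remaining pool split over remaining profit-interest units 36: Haddad 1,365.00 → $1,365; Bergstrom 2,881.67 → $2,880; Okafor 1,213.33 → $1,215.

Haddad: $1,365 | Bergstrom: $2,880 | Okafor: $1,215 | Tam: $500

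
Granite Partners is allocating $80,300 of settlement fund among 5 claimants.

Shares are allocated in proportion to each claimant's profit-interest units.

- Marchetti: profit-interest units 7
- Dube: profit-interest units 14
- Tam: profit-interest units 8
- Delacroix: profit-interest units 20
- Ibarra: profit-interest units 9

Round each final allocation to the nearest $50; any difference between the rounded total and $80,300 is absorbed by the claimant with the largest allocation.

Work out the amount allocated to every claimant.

Marchetti: $9,700 | Dube: $19,400 | Tam: $11,100 | Delacroix: $27,650 | Ibarra: $12,450

Profit-interest units total: 58.
Proportional shares: Marchetti 7/58 × $80,300 = 9,691.38; Dube 14/58 × $80,300 = 19,382.76; Tam 8/58 × $80,300 = 11,075.86; Delacroix 20/58 × $80,300 = 27,689.66; Ibarra 9/58 × $80,300 = 12,460.34.
Rounded to nearest $50: Marchetti $9,700; Dube $19,400; Tam $11,100; Delacroix $27,700; Ibarra $12,450. Sum = $80,350.
Difference $80,300 − $80,350 = −$50 applied to largest allocation (Delacroix): Delacroix becomes $27,650.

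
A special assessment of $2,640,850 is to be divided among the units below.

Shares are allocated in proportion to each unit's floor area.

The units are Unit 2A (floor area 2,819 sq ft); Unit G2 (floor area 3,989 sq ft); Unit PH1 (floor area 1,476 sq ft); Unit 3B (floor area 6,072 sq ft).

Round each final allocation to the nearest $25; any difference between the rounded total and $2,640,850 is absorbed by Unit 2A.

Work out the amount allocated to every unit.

Unit 2A: $518,550 · Unit G2: $733,800 · Unit PH1: $271,525 · Unit 3B: $1,116,975

Floor area total: 14,356.
Pro-rata amounts: Unit 2A 2,819/14,356 × $2,640,850 = 518,567.58; Unit G2 3,989/14,356 × $2,640,850 = 733,794.28; Unit PH1 1,476/14,356 × $2,640,850 = 271,516.76; Unit 3B 6,072/14,356 × $2,640,850 = 1,116,971.38.
At nearest $25: Unit 2A $518,575; Unit G2 $733,800; Unit PH1 $271,525; Unit 3B $1,116,975. Sum = $2,640,875.
Difference $2,640,850 − $2,640,875 = −$25 applied to Unit 2A: Unit 2A becomes $518,550.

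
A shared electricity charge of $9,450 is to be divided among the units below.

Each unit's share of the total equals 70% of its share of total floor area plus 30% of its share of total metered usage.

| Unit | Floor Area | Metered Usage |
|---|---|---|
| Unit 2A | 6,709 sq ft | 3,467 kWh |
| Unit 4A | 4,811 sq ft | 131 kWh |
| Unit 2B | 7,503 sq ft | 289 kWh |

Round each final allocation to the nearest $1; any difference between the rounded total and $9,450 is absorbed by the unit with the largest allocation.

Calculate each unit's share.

Unit 2A: $4,861 | Unit 4A: $1,769 | Unit 2B: $2,820

Totals — floor area 19,023, metered usage 3,887.
Blended shares (70% floor area + 30% metered usage): Unit 2A 0.5145; Unit 4A 0.1871; Unit 2B 0.2984.
Pro-rata amounts: Unit 2A 4,861.64; Unit 4A 1,768.51; Unit 2B 2,819.85.
Rounded to nearest $1: Unit 2A $4,862; Unit 4A $1,769; Unit 2B $2,820. Sum = $9,451.
Difference $9,450 − $9,451 = −$1 applied to largest allocation (Unit 2A): Unit 2A becomes $4,861.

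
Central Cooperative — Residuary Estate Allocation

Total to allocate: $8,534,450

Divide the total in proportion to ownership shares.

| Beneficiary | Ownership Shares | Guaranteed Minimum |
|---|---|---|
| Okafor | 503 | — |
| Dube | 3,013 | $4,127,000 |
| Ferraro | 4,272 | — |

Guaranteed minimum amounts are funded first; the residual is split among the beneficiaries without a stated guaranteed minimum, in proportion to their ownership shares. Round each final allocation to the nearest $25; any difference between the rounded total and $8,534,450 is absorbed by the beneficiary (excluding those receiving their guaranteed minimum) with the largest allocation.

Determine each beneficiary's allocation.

Guaranteed amounts: Dube $4,127,000. Remaining pool $4,407,450.
Remaining pool split over remaining ownership shares 4,775: Okafor 464,282.17 → $464,275; Ferraro 3,943,167.83 → $3,943,175.

Okafor: $464,275 | Dube: $4,127,000 | Ferraro: $3,943,175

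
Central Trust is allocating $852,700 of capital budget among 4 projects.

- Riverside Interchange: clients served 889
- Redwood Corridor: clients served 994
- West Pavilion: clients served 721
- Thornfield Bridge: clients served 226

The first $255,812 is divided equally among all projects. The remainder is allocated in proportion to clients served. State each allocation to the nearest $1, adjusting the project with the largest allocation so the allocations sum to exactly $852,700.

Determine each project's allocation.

Riverside Interchange: $251,456; Redwood Corridor: $273,602; West Pavilion: $216,022; Thornfield Bridge: $111,620

First tranche $255,812 split equally: $63,953 each.
Remainder $596,888 by clients served (total 2,830): Riverside Interchange 187,502.98 → $187,503; Redwood Corridor 209,649.00 → $209,649; West Pavilion 152,069.35 → $152,069; Thornfield Bridge 47,666.67 → $47,667.
Totals: Riverside Interchange $63,953 + $187,503 = $251,456; Redwood Corridor $63,953 + $209,649 = $273,602; West Pavilion $63,953 + $152,069 = $216,022; Thornfield Bridge $63,953 + $47,667 = $111,620.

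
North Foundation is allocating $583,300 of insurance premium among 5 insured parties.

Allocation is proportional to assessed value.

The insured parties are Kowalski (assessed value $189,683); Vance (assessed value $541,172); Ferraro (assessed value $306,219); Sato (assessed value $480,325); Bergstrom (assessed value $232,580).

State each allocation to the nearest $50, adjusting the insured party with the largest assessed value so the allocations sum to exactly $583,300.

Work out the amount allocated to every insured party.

Kowalski: $63,200 | Vance: $180,450 | Ferraro: $102,050 | Sato: $160,100 | Bergstrom: $77,500

Sum of assessed value: 1,749,979.
Proportional shares: Kowalski 189,683/1,749,979 × $583,300 = 63,224.81; Vance 541,172/1,749,979 × $583,300 = 180,382.52; Ferraro 306,219/1,749,979 × $583,300 = 102,068.39; Sato 480,325/1,749,979 × $583,300 = 160,101.11; Bergstrom 232,580/1,749,979 × $583,300 = 77,523.17.
Rounded to nearest $50: Kowalski $63,200; Vance $180,400; Ferraro $102,050; Sato $160,100; Bergstrom $77,500. Sum = $583,250.
Difference $583,300 − $583,250 = +$50 applied to largest assessed value (Vance): Vance becomes $180,450.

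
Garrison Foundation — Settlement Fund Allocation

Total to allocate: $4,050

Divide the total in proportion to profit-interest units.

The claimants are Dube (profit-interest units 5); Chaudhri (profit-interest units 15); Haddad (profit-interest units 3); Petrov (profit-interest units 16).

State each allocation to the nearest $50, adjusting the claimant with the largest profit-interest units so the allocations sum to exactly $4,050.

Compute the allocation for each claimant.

Dube: $500 · Chaudhri: $1,550 · Haddad: $300 · Petrov: $1,700

Sum of profit-interest units: 39.
Proportional shares: Dube 5/39 × $4,050 = 519.23; Chaudhri 15/39 × $4,050 = 1,557.69; Haddad 3/39 × $4,050 = 311.54; Petrov 16/39 × $4,050 = 1,661.54.
Rounded to nearest $50: Dube $500; Chaudhri $1,550; Haddad $300; Petrov $1,650. Sum = $4,000.
Difference $4,050 − $4,000 = +$50 applied to largest profit-interest units (Petrov): Petrov becomes $1,700.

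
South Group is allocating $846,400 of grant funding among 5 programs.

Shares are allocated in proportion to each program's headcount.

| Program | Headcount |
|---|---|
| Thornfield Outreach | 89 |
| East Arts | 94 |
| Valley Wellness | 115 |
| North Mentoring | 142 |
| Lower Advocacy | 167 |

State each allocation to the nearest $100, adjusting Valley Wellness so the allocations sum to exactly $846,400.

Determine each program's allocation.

Headcount total: 607.
Raw shares: Thornfield Outreach 89/607 × $846,400 = 124,101.48; East Arts 94/607 × $846,400 = 131,073.48; Valley Wellness 115/607 × $846,400 = 160,355.85; North Mentoring 142/607 × $846,400 = 198,004.61; Lower Advocacy 167/607 × $846,400 = 232,864.58.
At nearest $100: Thornfield Outreach $124,100; East Arts $131,100; Valley Wellness $160,400; North Mentoring $198,000; Lower Advocacy $232,900. Sum = $846,500.
Difference $846,400 − $846,500 = −$100 applied to Valley Wellness: Valley Wellness becomes $160,300.

Thornfield Outreach: $124,100 | East Arts: $131,100 | Valley Wellness: $160,300 | North Mentoring: $198,000 | Lower Advocacy: $232,900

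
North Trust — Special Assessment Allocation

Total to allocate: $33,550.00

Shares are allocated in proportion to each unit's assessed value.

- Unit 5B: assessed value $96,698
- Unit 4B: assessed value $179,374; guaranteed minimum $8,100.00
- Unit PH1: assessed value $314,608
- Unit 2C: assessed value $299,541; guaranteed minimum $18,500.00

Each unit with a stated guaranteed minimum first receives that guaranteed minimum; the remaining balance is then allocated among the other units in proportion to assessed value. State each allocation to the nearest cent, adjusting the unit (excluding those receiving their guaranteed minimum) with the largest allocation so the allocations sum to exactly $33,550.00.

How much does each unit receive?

Fund the minimums — Unit 4B $8,100.00; Unit 2C $18,500.00. Remaining pool $6,950.00.
Remaining pool split over remaining assessed value 411,306: Unit 5B 1,633.9443 → $1,633.94; Unit PH1 5,316.0557 → $5,316.06.

Unit 5B: $1,633.94 | Unit 4B: $8,100.00 | Unit PH1: $5,316.06 | Unit 2C: $18,500.00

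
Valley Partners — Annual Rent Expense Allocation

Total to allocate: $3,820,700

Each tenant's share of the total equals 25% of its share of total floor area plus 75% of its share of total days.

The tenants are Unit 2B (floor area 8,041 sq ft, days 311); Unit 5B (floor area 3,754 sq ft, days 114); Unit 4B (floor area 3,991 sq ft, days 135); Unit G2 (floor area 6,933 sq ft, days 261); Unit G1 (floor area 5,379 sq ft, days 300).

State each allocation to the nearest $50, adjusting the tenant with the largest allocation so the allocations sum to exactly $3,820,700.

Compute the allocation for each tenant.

Floor area total 28,098; days total 1,121.
Combined weights (25% floor area + 75% days): Unit 2B 0.2796; Unit 5B 0.1097; Unit 4B 0.1258; Unit G2 0.2363; Unit G1 0.2486.
Raw shares: Unit 2B 1,068,334.15; Unit 5B 419,024.35; Unit 4B 480,761.69; Unit G2 902,857.24; Unit G1 949,722.58.
After rounding ($50): Unit 2B $1,068,350; Unit 5B $419,000; Unit 4B $480,750; Unit G2 $902,850; Unit G1 $949,700. Sum = $3,820,650.
Difference $3,820,700 − $3,820,650 = +$50 applied to largest allocation (Unit 2B): Unit 2B becomes $1,068,400.

Unit 2B: $1,068,400 · Unit 5B: $419,000 · Unit 4B: $480,750 · Unit G2: $902,850 · Unit G1: $949,700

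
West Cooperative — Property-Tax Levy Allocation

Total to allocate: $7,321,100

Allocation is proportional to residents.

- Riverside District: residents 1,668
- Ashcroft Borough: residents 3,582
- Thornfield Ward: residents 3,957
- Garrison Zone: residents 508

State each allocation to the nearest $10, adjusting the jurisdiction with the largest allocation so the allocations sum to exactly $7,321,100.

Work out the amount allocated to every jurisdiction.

Riverside District: $1,256,980 | Ashcroft Borough: $2,699,350 | Thornfield Ward: $2,981,950 | Garrison Zone: $382,820

Sum of residents: 9,715.
Raw shares: Riverside District 1,668/9,715 × $7,321,100 = 1,256,983.51; Ashcroft Borough 3,582/9,715 × $7,321,100 = 2,699,349.48; Thornfield Ward 3,957/9,715 × $7,321,100 = 2,981,944.69; Garrison Zone 508/9,715 × $7,321,100 = 382,822.32.
At nearest $10: Riverside District $1,256,980; Ashcroft Borough $2,699,350; Thornfield Ward $2,981,940; Garrison Zone $382,820. Sum = $7,321,090.
Difference $7,321,100 − $7,321,090 = +$10 applied to largest allocation (Thornfield Ward): Thornfield Ward becomes $2,981,950.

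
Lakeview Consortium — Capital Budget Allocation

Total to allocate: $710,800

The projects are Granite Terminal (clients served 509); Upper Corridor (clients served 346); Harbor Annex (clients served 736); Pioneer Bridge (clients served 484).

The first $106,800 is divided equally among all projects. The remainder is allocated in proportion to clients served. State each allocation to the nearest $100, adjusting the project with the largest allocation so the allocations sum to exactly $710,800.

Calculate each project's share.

$106,800 shared equally gives $26,700 per project.
Remainder $604,000 by clients served (total 2,075): Granite Terminal 148,161.93 → $148,200; Upper Corridor 100,715.18 → $100,700; Harbor Annex 214,238.07 → $214,200; Pioneer Bridge 140,884.82 → $140,900.
Totals: Granite Terminal $26,700 + $148,200 = $174,900; Upper Corridor $26,700 + $100,700 = $127,400; Harbor Annex $26,700 + $214,200 = $240,900; Pioneer Bridge $26,700 + $140,900 = $167,600.

Granite Terminal: $174,900 · Upper Corridor: $127,400 · Harbor Annex: $240,900 · Pioneer Bridge: $167,600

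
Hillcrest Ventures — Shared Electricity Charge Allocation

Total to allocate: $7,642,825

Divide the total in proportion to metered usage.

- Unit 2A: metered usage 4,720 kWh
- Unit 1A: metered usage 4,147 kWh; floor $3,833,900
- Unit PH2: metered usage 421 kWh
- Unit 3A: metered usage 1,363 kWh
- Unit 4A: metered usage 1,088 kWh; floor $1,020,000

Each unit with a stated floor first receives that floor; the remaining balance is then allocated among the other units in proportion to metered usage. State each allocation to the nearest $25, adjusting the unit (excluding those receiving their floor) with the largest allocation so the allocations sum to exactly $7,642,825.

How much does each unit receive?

Unit 2A: $2,023,950; Unit 1A: $3,833,900; Unit PH2: $180,525; Unit 3A: $584,450; Unit 4A: $1,020,000

Minimums first: Unit 1A $3,833,900; Unit 4A $1,020,000. Balance $2,788,925.
Balance split over remaining metered usage 6,504: Unit 2A 2,023,943.11 → $2,023,950; Unit PH2 180,525.43 → $180,525; Unit 3A 584,456.45 → $584,450.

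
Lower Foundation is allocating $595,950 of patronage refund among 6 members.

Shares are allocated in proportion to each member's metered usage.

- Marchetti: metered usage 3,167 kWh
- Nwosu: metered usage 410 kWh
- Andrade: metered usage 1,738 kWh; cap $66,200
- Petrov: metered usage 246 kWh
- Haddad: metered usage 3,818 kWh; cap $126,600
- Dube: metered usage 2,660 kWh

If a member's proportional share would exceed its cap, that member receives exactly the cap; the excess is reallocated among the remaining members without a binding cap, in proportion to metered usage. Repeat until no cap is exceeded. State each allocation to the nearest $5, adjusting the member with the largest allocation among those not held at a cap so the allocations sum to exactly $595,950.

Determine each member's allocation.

Marchetti: $196,940 · Nwosu: $25,495 · Andrade: $66,200 · Petrov: $15,300 · Haddad: $126,600 · Dube: $165,415

Combined metered usage = 12,039.
Proportional shares (ignoring caps): Marchetti 156,771.63; Nwosu 20,295.66; Andrade 86,033.82; Petrov 12,177.40; Haddad 188,997.18; Dube 131,674.31.
Cap binds for Andrade ($66,200), Haddad ($126,600); remaining pool $403,150 reallocated over remaining metered usage 6,483.
Remaining shares: Marchetti 196,942.16 → $196,940; Nwosu 25,496.14 → $25,495; Petrov 15,297.69 → $15,300; Dube 165,414.01 → $165,415.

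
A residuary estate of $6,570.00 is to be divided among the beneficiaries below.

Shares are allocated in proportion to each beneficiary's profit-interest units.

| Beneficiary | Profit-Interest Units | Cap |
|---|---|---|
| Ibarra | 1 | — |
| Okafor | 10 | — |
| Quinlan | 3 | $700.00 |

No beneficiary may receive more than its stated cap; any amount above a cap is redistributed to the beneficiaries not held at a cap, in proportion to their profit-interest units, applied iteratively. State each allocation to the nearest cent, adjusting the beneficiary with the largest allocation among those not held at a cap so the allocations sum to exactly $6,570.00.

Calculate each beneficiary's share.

Profit-interest units total: 14.
Proportional shares (ignoring caps): Ibarra 469.2857; Okafor 4,692.8571; Quinlan 1,407.8571.
Held at cap: Quinlan ($700.00); balance $5,870.00 reallocated over remaining profit-interest units 11.
Shares after redistribution: Ibarra 533.6364 → $533.64; Okafor 5,336.3636 → $5,336.36.

Ibarra: $533.64 | Okafor: $5,336.36 | Quinlan: $700.00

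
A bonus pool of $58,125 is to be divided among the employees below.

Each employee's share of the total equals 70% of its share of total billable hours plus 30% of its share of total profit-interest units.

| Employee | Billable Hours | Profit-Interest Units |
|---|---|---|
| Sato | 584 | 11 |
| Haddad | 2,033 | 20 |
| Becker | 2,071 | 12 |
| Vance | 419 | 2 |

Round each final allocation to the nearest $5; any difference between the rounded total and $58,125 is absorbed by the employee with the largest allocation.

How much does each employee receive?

Sato: $8,915; Haddad: $23,945; Becker: $21,150; Vance: $4,115

Billable hours total 5,107; profit-interest units total 45.
Blended shares (70% billable hours + 30% profit-interest units): Sato 0.1534; Haddad 0.4120; Becker 0.3639; Vance 0.0708.
Unrounded shares: Sato 8,915.23; Haddad 23,946.92; Becker 21,149.67; Vance 4,113.18.
Rounded to nearest $5: Sato $8,915; Haddad $23,945; Becker $21,150; Vance $4,115. Sum = $58,125.
Sum already equals the total — no adjustment.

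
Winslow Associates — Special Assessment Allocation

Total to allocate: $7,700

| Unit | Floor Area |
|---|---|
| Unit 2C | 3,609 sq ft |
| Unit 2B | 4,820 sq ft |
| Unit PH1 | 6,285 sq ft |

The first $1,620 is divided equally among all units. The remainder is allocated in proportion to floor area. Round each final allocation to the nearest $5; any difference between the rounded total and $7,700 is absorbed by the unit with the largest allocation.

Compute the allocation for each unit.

$1,620 shared equally gives $540 per unit.
Remainder $6,080 by floor area (total 14,714): Unit 2C 1,491.28 → $1,490; Unit 2B 1,991.68 → $1,990; Unit PH1 2,597.04 → $2,595.
Rounding difference +$5 on remainder applied to Unit PH1.
Totals: Unit 2C $540 + $1,490 = $2,030; Unit 2B $540 + $1,990 = $2,530; Unit PH1 $540 + $2,600 = $3,140.

Unit 2C: $2,030 · Unit 2B: $2,530 · Unit PH1: $3,140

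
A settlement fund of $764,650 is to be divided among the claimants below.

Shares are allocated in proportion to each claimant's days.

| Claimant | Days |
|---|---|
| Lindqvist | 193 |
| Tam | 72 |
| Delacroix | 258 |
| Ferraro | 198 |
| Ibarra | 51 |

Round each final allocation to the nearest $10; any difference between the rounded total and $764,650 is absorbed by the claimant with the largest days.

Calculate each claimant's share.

Days total: 772.
Unrounded shares: Lindqvist 193/772 × $764,650 = 191,162.50; Tam 72/772 × $764,650 = 71,314.51; Delacroix 258/772 × $764,650 = 255,543.65; Ferraro 198/772 × $764,650 = 196,114.90; Ibarra 51/772 × $764,650 = 50,514.44.
At nearest $10: Lindqvist $191,160; Tam $71,310; Delacroix $255,540; Ferraro $196,110; Ibarra $50,510. Sum = $764,630.
Difference $764,650 − $764,630 = +$20 applied to largest days (Delacroix): Delacroix becomes $255,560.

Lindqvist: $191,160; Tam: $71,310; Delacroix: $255,560; Ferraro: $196,110; Ibarra: $50,510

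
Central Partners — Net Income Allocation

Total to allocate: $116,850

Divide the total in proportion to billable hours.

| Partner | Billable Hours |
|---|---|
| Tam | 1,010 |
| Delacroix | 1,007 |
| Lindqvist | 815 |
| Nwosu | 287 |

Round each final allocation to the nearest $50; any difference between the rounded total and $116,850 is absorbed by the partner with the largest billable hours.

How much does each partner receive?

Sum of billable hours: 3,119.
Unrounded shares: Tam 1,010/3,119 × $116,850 = 37,838.57; Delacroix 1,007/3,119 × $116,850 = 37,726.18; Lindqvist 815/3,119 × $116,850 = 30,533.10; Nwosu 287/3,119 × $116,850 = 10,752.15.
After rounding ($50): Tam $37,850; Delacroix $37,750; Lindqvist $30,550; Nwosu $10,750. Sum = $116,900.
Difference $116,850 − $116,900 = −$50 applied to largest billable hours (Tam): Tam becomes $37,800.

Tam: $37,800; Delacroix: $37,750; Lindqvist: $30,550; Nwosu: $10,750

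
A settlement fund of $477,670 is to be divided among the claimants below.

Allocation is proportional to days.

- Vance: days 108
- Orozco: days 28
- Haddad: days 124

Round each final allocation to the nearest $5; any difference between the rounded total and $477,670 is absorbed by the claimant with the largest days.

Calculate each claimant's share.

Days total: 260.
Unrounded shares: Vance 108/260 × $477,670 = 198,416.77; Orozco 28/260 × $477,670 = 51,441.38; Haddad 124/260 × $477,670 = 227,811.85.
Rounded to nearest $5: Vance $198,415; Orozco $51,440; Haddad $227,810. Sum = $477,665.
Difference $477,670 − $477,665 = +$5 applied to largest days (Haddad): Haddad becomes $227,815.

Vance: $198,415 · Orozco: $51,440 · Haddad: $227,815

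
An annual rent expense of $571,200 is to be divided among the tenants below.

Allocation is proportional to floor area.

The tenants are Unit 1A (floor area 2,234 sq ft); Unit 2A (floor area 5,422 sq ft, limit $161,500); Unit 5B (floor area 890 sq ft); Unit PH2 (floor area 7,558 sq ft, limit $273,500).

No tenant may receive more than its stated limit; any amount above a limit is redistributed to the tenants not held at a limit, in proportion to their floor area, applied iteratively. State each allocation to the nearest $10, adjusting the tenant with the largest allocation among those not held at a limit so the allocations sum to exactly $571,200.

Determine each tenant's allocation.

Unit 1A: $97,400 | Unit 2A: $161,500 | Unit 5B: $38,800 | Unit PH2: $273,500

Combined floor area = 16,104.
Unconstrained shares: Unit 1A 79,238.75; Unit 2A 192,315.35; Unit 5B 31,567.81; Unit PH2 268,078.09.
Held at cap: Unit 2A ($161,500); remaining pool $409,700 reallocated over remaining floor area 10,682.
Held at cap: Unit PH2 ($273,500); remaining pool $136,200 reallocated over remaining floor area 3,124.
Remaining shares: Unit 1A 97,397.82 → $97,400; Unit 5B 38,802.18 → $38,800.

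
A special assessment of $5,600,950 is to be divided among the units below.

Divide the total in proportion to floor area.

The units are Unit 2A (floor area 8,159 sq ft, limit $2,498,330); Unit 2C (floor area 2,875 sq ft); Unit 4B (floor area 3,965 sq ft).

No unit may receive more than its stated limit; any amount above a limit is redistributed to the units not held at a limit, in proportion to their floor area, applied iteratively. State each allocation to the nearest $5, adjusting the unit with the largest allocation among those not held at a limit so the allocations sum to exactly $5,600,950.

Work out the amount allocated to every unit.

Unit 2A: $2,498,330 | Unit 2C: $1,304,100 | Unit 4B: $1,798,520

Sum of floor area: 14,999.
Proportional shares (ignoring caps): Unit 2A 3,046,746.52; Unit 2C 1,073,586.99; Unit 4B 1,480,616.49.
Capped: Unit 2A ($2,498,330); balance $3,102,620 reallocated over remaining floor area 6,840.
Shares after redistribution: Unit 2C 1,304,098.32 → $1,304,100; Unit 4B 1,798,521.68 → $1,798,520.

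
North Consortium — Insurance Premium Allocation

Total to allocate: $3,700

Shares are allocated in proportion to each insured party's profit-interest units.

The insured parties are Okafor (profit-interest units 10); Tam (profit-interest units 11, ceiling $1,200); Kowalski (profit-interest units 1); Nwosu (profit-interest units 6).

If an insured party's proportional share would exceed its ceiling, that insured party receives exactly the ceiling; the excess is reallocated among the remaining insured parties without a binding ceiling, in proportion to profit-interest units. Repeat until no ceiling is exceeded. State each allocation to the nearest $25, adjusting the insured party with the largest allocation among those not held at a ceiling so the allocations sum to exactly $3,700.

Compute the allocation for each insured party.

Sum of profit-interest units: 28.
Pro-rata shares before constraints: Okafor 1,321.43; Tam 1,453.57; Kowalski 132.14; Nwosu 792.86.
Cap binds for Tam ($1,200); balance $2,500 reallocated over remaining profit-interest units 17.
Remaining shares: Okafor 1,470.59 → $1,475; Kowalski 147.06 → $150; Nwosu 882.35 → $875.

Okafor: $1,475 | Tam: $1,200 | Kowalski: $150 | Nwosu: $875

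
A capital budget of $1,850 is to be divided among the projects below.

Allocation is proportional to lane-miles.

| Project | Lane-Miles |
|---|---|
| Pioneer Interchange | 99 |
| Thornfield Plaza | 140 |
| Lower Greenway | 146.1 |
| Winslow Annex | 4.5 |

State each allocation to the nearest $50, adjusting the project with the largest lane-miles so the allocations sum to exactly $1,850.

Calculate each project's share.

Lane-miles total: 389.6.
Proportional shares: Pioneer Interchange 99/389.6 × $1,850 = 470.10; Thornfield Plaza 140/389.6 × $1,850 = 664.78; Lower Greenway 146.1/389.6 × $1,850 = 693.75; Winslow Annex 4.5/389.6 × $1,850 = 21.37.
Rounded to nearest $50: Pioneer Interchange $450; Thornfield Plaza $650; Lower Greenway $700; Winslow Annex $0. Sum = $1,800.
Difference $1,850 − $1,800 = +$50 applied to largest lane-miles (Lower Greenway): Lower Greenway becomes $750.

Pioneer Interchange: $450 | Thornfield Plaza: $650 | Lower Greenway: $750 | Winslow Annex: $0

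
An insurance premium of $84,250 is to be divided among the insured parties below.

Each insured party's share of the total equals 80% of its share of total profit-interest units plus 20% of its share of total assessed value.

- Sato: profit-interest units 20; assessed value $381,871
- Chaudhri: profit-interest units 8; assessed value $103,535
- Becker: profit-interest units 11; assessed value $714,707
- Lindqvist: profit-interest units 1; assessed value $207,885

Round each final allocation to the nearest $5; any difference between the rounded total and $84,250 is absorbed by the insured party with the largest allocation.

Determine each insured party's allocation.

Totals — profit-interest units 40, assessed value 1,407,998.
Blended shares (80% profit-interest units + 20% assessed value): Sato 0.4542; Chaudhri 0.1747; Becker 0.3215; Lindqvist 0.0495.
Raw shares: Sato 38,269.98; Chaudhri 14,719.04; Becker 27,088.15; Lindqvist 4,172.83.
After rounding ($5): Sato $38,270; Chaudhri $14,720; Becker $27,090; Lindqvist $4,175. Sum = $84,255.
Difference $84,250 − $84,255 = −$5 applied to largest allocation (Sato): Sato becomes $38,265.

Sato: $38,265 | Chaudhri: $14,720 | Becker: $27,090 | Lindqvist: $4,175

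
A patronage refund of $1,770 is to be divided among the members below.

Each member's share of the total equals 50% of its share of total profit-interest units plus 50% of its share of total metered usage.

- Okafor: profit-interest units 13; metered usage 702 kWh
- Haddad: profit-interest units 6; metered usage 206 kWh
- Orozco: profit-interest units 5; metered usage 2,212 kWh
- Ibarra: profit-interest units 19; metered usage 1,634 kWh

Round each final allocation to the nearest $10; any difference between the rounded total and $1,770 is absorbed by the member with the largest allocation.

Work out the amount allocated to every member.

Okafor: $400 · Haddad: $160 · Orozco: $510 · Ibarra: $700

Profit-interest units total 43; metered usage total 4,754.
Blended shares (50% profit-interest units + 50% metered usage): Okafor 0.2250; Haddad 0.0914; Orozco 0.2908; Ibarra 0.3928.
Raw shares: Okafor 398.24; Haddad 161.84; Orozco 514.69; Ibarra 695.23.
Rounded to nearest $10: Okafor $400; Haddad $160; Orozco $510; Ibarra $700. Sum = $1,770.
Sum already equals the total — no adjustment.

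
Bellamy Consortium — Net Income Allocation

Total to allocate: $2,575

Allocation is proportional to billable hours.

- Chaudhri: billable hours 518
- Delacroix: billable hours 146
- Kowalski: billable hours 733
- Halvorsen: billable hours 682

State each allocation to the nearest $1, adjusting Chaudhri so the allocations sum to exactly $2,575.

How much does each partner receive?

Chaudhri: $641; Delacroix: $181; Kowalski: $908; Halvorsen: $845

Total billable hours = 2,079.
Proportional shares: Chaudhri 518/2,079 × $2,575 = 641.58; Delacroix 146/2,079 × $2,575 = 180.83; Kowalski 733/2,079 × $2,575 = 907.88; Halvorsen 682/2,079 × $2,575 = 844.71.
After rounding ($1): Chaudhri $642; Delacroix $181; Kowalski $908; Halvorsen $845. Sum = $2,576.
Difference $2,575 − $2,576 = −$1 applied to Chaudhri: Chaudhri becomes $641.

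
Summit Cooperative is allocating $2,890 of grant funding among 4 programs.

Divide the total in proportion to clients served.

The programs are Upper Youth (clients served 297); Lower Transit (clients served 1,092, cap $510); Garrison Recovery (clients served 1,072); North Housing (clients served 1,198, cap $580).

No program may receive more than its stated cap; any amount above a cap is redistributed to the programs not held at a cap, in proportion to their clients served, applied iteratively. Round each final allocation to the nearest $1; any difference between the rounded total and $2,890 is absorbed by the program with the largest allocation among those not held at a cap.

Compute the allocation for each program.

Sum of clients served: 3,659.
Pro-rata shares before constraints: Upper Youth 234.58; Lower Transit 862.498; Garrison Recovery 846.70; North Housing 946.22.
Held at cap: Lower Transit ($510), North Housing ($580); remaining pool $1,800 reallocated over remaining clients served 1,369.
Redistributed shares: Upper Youth 390.504 → $391; Garrison Recovery 1,409.496 → $1,409.

Upper Youth: $391 | Lower Transit: $510 | Garrison Recovery: $1,409 | North Housing: $580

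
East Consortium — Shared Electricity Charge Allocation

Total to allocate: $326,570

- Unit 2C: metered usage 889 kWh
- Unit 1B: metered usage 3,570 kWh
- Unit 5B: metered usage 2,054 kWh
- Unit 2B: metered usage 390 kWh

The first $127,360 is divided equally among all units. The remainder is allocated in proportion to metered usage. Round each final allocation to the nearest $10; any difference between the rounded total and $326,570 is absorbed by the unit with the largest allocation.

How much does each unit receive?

First tranche $127,360 split equally: $31,840 each.
Remainder $199,210 by metered usage (total 6,903): Unit 2C 25,655.18 → $25,660; Unit 1B 103,024.73 → $103,020; Unit 5B 59,275.29 → $59,280; Unit 2B 11,254.80 → $11,250.
Totals: Unit 2C $31,840 + $25,660 = $57,500; Unit 1B $31,840 + $103,020 = $134,860; Unit 5B $31,840 + $59,280 = $91,120; Unit 2B $31,840 + $11,250 = $43,090.

Unit 2C: $57,500 · Unit 1B: $134,860 · Unit 5B: $91,120 · Unit 2B: $43,090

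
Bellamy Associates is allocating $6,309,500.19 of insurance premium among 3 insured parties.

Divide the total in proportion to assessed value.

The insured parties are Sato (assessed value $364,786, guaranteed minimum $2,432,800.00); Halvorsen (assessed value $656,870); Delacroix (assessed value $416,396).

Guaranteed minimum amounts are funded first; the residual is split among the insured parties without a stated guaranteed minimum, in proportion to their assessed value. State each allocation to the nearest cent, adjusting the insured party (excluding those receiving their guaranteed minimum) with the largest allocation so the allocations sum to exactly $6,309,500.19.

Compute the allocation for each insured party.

Sato: $2,432,800.00 | Halvorsen: $2,372,653.24 | Delacroix: $1,504,046.95

Fund the minimums — Sato $2,432,800.00. Remaining pool $3,876,700.19.
Remaining pool split over remaining assessed value 1,073,266: Halvorsen 2,372,653.2414 → $2,372,653.24; Delacroix 1,504,046.9486 → $1,504,046.95.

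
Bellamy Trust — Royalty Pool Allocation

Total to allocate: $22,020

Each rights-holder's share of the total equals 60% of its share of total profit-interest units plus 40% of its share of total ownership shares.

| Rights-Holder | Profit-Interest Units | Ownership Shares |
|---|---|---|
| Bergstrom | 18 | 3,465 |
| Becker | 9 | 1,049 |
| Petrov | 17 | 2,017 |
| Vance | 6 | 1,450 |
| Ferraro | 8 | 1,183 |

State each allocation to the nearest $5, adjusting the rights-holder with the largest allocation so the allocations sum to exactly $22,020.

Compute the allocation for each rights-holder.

Bergstrom: $7,430 · Becker: $3,060 · Petrov: $5,810 · Vance: $2,760 · Ferraro: $2,960

Profit-interest units total 58; ownership shares total 9,164.
Combined weights (60% profit-interest units + 40% ownership shares): Bergstrom 0.3375; Becker 0.1389; Petrov 0.2639; Vance 0.1254; Ferraro 0.1344.
Unrounded shares: Bergstrom 7,430.67; Becker 3,058.39; Petrov 5,811.13; Vance 2,760.43; Ferraro 2,959.39.
After rounding ($5): Bergstrom $7,430; Becker $3,060; Petrov $5,810; Vance $2,760; Ferraro $2,960. Sum = $22,020.
No rounding difference to absorb.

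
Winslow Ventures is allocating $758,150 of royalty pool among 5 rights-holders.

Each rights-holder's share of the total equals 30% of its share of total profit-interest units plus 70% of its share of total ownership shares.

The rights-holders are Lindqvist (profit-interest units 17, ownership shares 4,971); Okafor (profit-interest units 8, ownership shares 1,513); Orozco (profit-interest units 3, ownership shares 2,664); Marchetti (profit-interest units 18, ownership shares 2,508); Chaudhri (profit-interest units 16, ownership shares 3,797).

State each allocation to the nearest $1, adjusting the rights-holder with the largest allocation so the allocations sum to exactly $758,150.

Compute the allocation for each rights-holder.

Totals — profit-interest units 62, ownership shares 15,453.
Combined weights (30% profit-interest units + 70% ownership shares): Lindqvist 0.3074; Okafor 0.1072; Orozco 0.1352; Marchetti 0.2007; Chaudhri 0.2494.
Raw shares: Lindqvist 233,083.85; Okafor 81,308.96; Orozco 102,495.61; Marchetti 152,165.09; Chaudhri 189,096.499.
At nearest $1: Lindqvist $233,084; Okafor $81,309; Orozco $102,496; Marchetti $152,165; Chaudhri $189,096. Sum = $758,150.
Rounded total matches; no reconciliation needed.

Lindqvist: $233,084 · Okafor: $81,309 · Orozco: $102,496 · Marchetti: $152,165 · Chaudhri: $189,096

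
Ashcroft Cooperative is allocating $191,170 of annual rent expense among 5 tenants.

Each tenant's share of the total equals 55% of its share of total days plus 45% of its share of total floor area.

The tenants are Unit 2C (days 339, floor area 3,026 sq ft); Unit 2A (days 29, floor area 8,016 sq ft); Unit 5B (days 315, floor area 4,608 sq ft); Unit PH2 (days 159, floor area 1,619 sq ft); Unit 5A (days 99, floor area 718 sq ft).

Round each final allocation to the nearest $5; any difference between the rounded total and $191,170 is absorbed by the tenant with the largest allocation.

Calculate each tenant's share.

Days total 941; floor area total 17,987.
Blended shares (55% days + 45% floor area): Unit 2C 0.2738; Unit 2A 0.2175; Unit 5B 0.2994; Unit PH2 0.1334; Unit 5A 0.0758.
Pro-rata amounts: Unit 2C 52,350.94; Unit 2A 41,578.50; Unit 5B 57,235.52; Unit PH2 25,509.21; Unit 5A 14,495.84.
After rounding ($5): Unit 2C $52,350; Unit 2A $41,580; Unit 5B $57,235; Unit PH2 $25,510; Unit 5A $14,495. Sum = $191,170.
No rounding difference to absorb.

Unit 2C: $52,350 | Unit 2A: $41,580 | Unit 5B: $57,235 | Unit PH2: $25,510 | Unit 5A: $14,495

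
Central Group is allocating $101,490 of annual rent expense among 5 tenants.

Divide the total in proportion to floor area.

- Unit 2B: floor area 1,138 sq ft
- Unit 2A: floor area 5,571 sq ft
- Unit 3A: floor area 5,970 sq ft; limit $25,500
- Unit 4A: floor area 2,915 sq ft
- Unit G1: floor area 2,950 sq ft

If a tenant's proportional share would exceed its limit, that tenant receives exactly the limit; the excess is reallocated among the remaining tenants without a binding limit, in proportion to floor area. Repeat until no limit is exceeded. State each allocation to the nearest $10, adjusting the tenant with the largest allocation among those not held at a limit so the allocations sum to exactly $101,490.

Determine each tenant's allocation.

Unit 2B: $6,880; Unit 2A: $33,660; Unit 3A: $25,500; Unit 4A: $17,620; Unit G1: $17,830

Sum of floor area: 18,544.
Pro-rata shares before constraints: Unit 2B 6,228.19; Unit 2A 30,489.69; Unit 3A 32,673.39; Unit 4A 15,953.59; Unit G1 16,145.14.
Held at cap: Unit 3A ($25,500); balance $75,990 reallocated over remaining floor area 12,574.
Redistributed shares: Unit 2B 6,877.42 → $6,880; Unit 2A 33,667.91 → $33,670; Unit 4A 17,616.58 → $17,620; Unit G1 17,828.10 → $17,830.
Rounding difference −$10 applied to Unit 2A → $33,660.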